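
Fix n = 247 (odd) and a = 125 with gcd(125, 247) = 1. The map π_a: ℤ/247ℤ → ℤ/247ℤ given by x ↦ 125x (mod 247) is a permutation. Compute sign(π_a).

Orbit of 239 under x↦125x: [239, 235, 229, 220, 83, 1, 125]… (length divides ord_247(125)).
Cycle lengths of π_125 on ℤ/247ℤ: [12, 12, 12, 12, 12, 12, 12, 12, 12, 12, 12, 12, 12, 12, 12, 12, 12, 12, 4, 4, 4, 3, 3, 3, 3, 3, 3, 1]; 28 cycles in total.
With 28 cycles on 247 points, sign = (−1)^{247−28} = -1.
Zolotarev: (125|247) = -1, matching the cycle-count sign.

-1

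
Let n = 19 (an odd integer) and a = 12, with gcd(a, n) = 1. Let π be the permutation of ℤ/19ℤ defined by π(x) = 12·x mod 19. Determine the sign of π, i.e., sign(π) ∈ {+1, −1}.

-1

Orbit of 1 under x↦12x: [1, 12, 11, 18, 7, 8]… (length divides ord_19(12)).
4 cycles of lengths [6, 6, 6, 1].
n − c = 19 − 4 = 15; sign = (−1)^15 = -1.
Zolotarev: (12|19) = -1, matching the cycle-count sign.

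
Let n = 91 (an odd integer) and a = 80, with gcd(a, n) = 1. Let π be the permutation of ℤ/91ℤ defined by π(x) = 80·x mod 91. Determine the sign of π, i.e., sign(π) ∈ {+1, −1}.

+1

Start at x=19: 19 → 64 → 24 → 9 → 83 → 88 → 33 → … (one orbit).
Cycle type of π: 12×7 + 6 + 1; total 9 cycles.
Σ(ℓ_i−1) = 91−9 = 82; sign = (−1)^82 = +1.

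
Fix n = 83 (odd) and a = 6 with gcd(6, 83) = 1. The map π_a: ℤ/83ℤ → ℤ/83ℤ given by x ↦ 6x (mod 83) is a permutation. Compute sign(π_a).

Start at x=9: 9 → 54 → 75 → 35 → 44 → 15 → 7 → … (one orbit).
2 cycles of lengths [82, 1].
83 − 2 = 81 transpositions; sign(π) = (−1)^81 = -1.
(6|83)_J = -1 (Zolotarev's lemma cross-check).

-1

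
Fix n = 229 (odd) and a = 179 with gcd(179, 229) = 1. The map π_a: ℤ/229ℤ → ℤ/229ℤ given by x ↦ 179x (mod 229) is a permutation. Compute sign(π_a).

-1

Start at x=6: 6 → 158 → 115 → 204 → 105 → 17 → 66 → … (one orbit).
Cycle type of π: 228 + 1; total 2 cycles.
With 2 cycles on 229 points, sign = (−1)^{229−2} = -1.
The Jacobi symbol (179|229) = -1 (Zolotarev) agrees.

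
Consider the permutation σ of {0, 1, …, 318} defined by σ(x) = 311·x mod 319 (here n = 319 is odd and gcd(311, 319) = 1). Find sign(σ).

-1

Orbit of 31 under x↦311x: [31, 71, 70, 78, 14, 207, 258]… (length divides ord_319(311)).
Cycle type of π: 140×2 + 28 + 5×2 + 1; total 6 cycles.
With 6 cycles on 319 points, sign = (−1)^{319−6} = -1.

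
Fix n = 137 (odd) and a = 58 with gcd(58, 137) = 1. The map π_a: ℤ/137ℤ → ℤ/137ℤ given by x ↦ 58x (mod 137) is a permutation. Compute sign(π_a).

Start at x=38: 38 → 12 → 11 → 90 → 14 → 127 → 105 → … (one orbit).
The orbit structure of x ↦ 58x mod 137: 2 orbits of sizes [136, 1].
sign(π) = (−1)^{n − #cycles} = (−1)^{137−2} = (−1)^135 = -1.

-1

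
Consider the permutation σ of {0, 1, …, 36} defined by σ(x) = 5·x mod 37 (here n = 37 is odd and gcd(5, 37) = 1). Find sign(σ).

-1

Trace 7: π^k(7) = [7, 35, 27, 24, 9, 8, 3] for k=0..6.
π_5 has 2 disjoint cycles with lengths [36, 1] on {0,…,36}.
37 − 2 = 35 transpositions; sign(π) = (−1)^35 = -1.
Zolotarev: (5|37) = -1, matching the cycle-count sign.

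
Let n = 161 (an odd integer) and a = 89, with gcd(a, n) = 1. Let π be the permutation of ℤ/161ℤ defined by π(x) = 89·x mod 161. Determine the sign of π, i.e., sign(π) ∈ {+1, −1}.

+1

Trace 129: π^k(129) = [129, 50, 103, 151, 76, 2, 17] for k=0..6.
Cycle type of π: 66×2 + 22 + 6 + 1; total 5 cycles.
sign(π) = (−1)^{n − #cycles} = (−1)^{161−5} = (−1)^156 = +1.
Via Zolotarev, sign(π_{89}) = (89|161) = +1.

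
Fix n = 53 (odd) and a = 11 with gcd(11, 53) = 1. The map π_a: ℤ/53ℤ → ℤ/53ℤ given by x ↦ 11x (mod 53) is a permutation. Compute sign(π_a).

+1

Trace 44: π^k(44) = [44, 7, 24, 52, 42, 38, 47] for k=0..6.
Cycle type of π: 26×2 + 1; total 3 cycles.
sign(π) = (−1)^{n − #cycles} = (−1)^{53−3} = (−1)^50 = +1.
Zolotarev: (11|53) = +1, matching the cycle-count sign.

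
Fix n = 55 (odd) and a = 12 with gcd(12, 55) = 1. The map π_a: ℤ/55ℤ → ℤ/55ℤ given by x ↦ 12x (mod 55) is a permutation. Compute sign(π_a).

-1

Orbit of 1 under x↦12x: [1, 12, 34, 23]… (length divides ord_55(12)).
The orbit structure of x ↦ 12x mod 55: 22 orbits of sizes [4, 4, 4, 4, 4, 4, 4, 4, 4, 4, 4, 1, 1, 1, 1, 1, 1, 1, 1, 1, 1, 1].
Σ(ℓ_i−1) = 55−22 = 33; sign = (−1)^33 = -1.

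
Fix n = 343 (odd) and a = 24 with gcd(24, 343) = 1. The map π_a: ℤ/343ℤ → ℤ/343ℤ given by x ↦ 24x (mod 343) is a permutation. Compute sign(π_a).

-1

Start at x=72: 72 → 13 → 312 → 285 → 323 → 206 → 142 → … (one orbit).
Cycle lengths of π_24 on ℤ/343ℤ: [294, 42, 6, 1]; 4 cycles in total.
sign(π) = (−1)^{n − #cycles} = (−1)^{343−4} = (−1)^339 = -1.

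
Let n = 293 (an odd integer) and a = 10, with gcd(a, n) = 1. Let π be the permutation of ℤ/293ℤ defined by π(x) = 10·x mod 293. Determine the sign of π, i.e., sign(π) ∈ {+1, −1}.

+1

Orbit of 235 under x↦10x: [235, 6, 60, 14, 140, 228, 229]… (length divides ord_293(10)).
3 cycles of lengths [146, 146, 1].
Σ(ℓ_i−1) = 293−3 = 290; sign = (−1)^290 = +1.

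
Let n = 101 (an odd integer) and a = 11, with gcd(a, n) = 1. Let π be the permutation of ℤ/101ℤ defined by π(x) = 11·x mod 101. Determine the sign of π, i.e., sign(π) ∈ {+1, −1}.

Start at x=69: 69 → 52 → 67 → 30 → 27 → 95 → 35 → … (one orbit).
2 cycles of lengths [100, 1].
101 − 2 = 99 transpositions; sign(π) = (−1)^99 = -1.

-1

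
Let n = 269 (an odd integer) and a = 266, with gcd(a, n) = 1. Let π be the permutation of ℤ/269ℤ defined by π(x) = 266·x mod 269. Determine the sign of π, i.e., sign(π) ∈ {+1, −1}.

-1

Start at x=32: 32 → 173 → 19 → 212 → 171 → 25 → 194 → … (one orbit).
Cycle lengths of π_266 on ℤ/269ℤ: [268, 1]; 2 cycles in total.
2 cycles on 269: each ℓ→(−1)^(ℓ−1), product (−1)^267 = -1.
Via Zolotarev, sign(π_{266}) = (266|269) = -1.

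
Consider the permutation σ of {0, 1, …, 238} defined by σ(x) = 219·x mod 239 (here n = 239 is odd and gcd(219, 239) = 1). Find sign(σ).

Orbit of 43 under x↦219x: [43, 96, 231, 160, 146, 187, 84]… (length divides ord_239(219)).
Cycle type of π: 238 + 1; total 2 cycles.
n − c = 239 − 2 = 237; sign = (−1)^237 = -1.

-1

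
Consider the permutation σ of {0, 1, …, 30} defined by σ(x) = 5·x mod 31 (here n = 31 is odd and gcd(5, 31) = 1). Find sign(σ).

Trace 5: π^k(5) = [5, 25, 1] for k=0..2.
The orbit structure of x ↦ 5x mod 31: 11 orbits of sizes [3, 3, 3, 3, 3, 3, 3, 3, 3, 3, 1].
With 11 cycles on 31 points, sign = (−1)^{31−11} = +1.
(5|31)_J = +1 (Zolotarev's lemma cross-check).

+1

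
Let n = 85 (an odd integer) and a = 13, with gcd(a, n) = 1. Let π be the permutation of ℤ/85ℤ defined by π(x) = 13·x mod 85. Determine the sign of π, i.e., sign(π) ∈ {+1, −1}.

Trace 72: π^k(72) = [72, 1, 13, 84] for k=0..3.
Decompose π into cycles: lengths [4, 4, 4, 4, 4, 4, 4, 4, 4, 4, 4, 4, 4, 4, 4, 4, 4, 4, 4, 4, 4, 1] (22 cycles, including the fixed point 0).
85 − 22 = 63 transpositions; sign(π) = (−1)^63 = -1.

-1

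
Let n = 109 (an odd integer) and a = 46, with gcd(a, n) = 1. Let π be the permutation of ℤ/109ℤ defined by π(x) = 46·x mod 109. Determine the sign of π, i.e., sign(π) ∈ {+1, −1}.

Start at x=63: 63 → 64 → 1 → 46 → 45 → 108 → 63 (one orbit).
The orbit structure of x ↦ 46x mod 109: 19 orbits of sizes [6, 6, 6, 6, 6, 6, 6, 6, 6, 6, 6, 6, 6, 6, 6, 6, 6, 6, 1].
With 19 cycles on 109 points, sign = (−1)^{109−19} = +1.
Zolotarev: (46|109) = +1, matching the cycle-count sign.

+1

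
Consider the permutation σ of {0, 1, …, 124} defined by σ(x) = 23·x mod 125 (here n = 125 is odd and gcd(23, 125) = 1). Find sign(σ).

-1

Trace 37: π^k(37) = [37, 101, 73, 54, 117, 66, 18] for k=0..6.
The orbit structure of x ↦ 23x mod 125: 4 orbits of sizes [100, 20, 4, 1].
With 4 cycles on 125 points, sign = (−1)^{125−4} = -1.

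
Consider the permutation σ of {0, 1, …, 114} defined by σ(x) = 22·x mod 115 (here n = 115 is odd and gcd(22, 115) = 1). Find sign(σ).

+1

Start at x=68: 68 → 1 → 22 → 24 → 68 (one orbit).
35 cycles of lengths [4, 4, 4, 4, 4, 4, 4, 4, 4, 4, 4, 4, 4, 4, 4, 4, 4, 4, 4, 4, 4, 4, 4, 2, 2, 2, 2, 2, 2, 2, 2, 2, 2, 2, 1].
With 35 cycles on 115 points, sign = (−1)^{115−35} = +1.
The Jacobi symbol (22|115) = +1 (Zolotarev) agrees.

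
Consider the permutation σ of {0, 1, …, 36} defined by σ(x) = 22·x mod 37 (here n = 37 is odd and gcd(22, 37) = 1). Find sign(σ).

Trace 17: π^k(17) = [17, 4, 14, 12, 5, 36, 15] for k=0..6.
Cycle lengths of π_22 on ℤ/37ℤ: [36, 1]; 2 cycles in total.
37 − 2 = 35 transpositions; sign(π) = (−1)^35 = -1.

-1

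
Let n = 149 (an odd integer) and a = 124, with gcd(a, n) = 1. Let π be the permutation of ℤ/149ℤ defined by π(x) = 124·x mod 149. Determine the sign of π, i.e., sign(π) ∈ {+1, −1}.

+1

Orbit of 120 under x↦124x: [120, 129, 53, 16, 47, 17, 22]… (length divides ord_149(124)).
π_124 has 3 disjoint cycles with lengths [74, 74, 1] on {0,…,148}.
n − c = 149 − 3 = 146; sign = (−1)^146 = +1.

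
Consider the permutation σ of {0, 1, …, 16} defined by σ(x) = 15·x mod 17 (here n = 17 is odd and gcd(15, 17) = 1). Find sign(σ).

Trace 4: π^k(4) = [4, 9, 16, 2, 13, 8, 1] for k=0..6.
The orbit structure of x ↦ 15x mod 17: 3 orbits of sizes [8, 8, 1].
17 − 3 = 14 transpositions; sign(π) = (−1)^14 = +1.

+1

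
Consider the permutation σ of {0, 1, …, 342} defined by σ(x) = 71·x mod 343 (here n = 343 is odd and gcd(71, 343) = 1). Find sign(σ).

+1

Start at x=204: 204 → 78 → 50 → 120 → 288 → 211 → 232 → … (one orbit).
Cycle type of π: 49×6 + 7×6 + 1×7; total 19 cycles.
19 cycles on 343: each ℓ→(−1)^(ℓ−1), product (−1)^324 = +1.
Via Zolotarev, sign(π_{71}) = (71|343) = +1.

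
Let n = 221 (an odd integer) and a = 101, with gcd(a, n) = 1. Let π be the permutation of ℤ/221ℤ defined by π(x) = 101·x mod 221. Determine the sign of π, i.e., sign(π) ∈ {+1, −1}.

+1

Trace 120: π^k(120) = [120, 186, 1, 101, 35, 220] for k=0..5.
Cycle type of π: 6×34 + 2×8 + 1; total 43 cycles.
With 43 cycles on 221 points, sign = (−1)^{221−43} = +1.
Via Zolotarev, sign(π_{101}) = (101|221) = +1.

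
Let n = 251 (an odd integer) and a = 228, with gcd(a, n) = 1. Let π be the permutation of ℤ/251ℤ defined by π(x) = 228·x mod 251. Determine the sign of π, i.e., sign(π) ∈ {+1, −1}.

-1

Orbit of 25 under x↦228x: [25, 178, 173, 37, 153, 246, 115]… (length divides ord_251(228)).
Cycle type of π: 250 + 1; total 2 cycles.
sign(π) = (−1)^{n − #cycles} = (−1)^{251−2} = (−1)^249 = -1.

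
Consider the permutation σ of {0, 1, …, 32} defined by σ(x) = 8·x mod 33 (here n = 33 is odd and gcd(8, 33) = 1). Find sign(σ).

Orbit of 31 under x↦8x: [31, 17, 4, 32, 25, 2, 16]… (length divides ord_33(8)).
The orbit structure of x ↦ 8x mod 33: 5 orbits of sizes [10, 10, 10, 2, 1].
5 cycles on 33: each ℓ→(−1)^(ℓ−1), product (−1)^28 = +1.
Check: (8/33) = +1 by Zolotarev.

+1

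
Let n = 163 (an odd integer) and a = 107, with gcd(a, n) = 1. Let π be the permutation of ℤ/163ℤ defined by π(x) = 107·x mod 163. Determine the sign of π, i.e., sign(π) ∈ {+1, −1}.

Orbit of 31 under x↦107x: [31, 57, 68, 104, 44, 144, 86]… (length divides ord_163(107)).
π_107 has 2 disjoint cycles with lengths [162, 1] on {0,…,162}.
Σ(ℓ_i−1) = 163−2 = 161; sign = (−1)^161 = -1.
Check: (107/163) = -1 by Zolotarev.

-1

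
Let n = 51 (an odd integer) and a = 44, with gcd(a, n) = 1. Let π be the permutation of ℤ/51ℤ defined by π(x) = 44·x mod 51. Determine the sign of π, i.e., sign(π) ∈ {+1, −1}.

+1

Trace 43: π^k(43) = [43, 5, 16, 41, 19, 20, 13] for k=0..6.
Cycle lengths of π_44 on ℤ/51ℤ: [16, 16, 16, 2, 1]; 5 cycles in total.
5 cycles on 51: each ℓ→(−1)^(ℓ−1), product (−1)^46 = +1.
(44|51)_J = +1 (Zolotarev's lemma cross-check).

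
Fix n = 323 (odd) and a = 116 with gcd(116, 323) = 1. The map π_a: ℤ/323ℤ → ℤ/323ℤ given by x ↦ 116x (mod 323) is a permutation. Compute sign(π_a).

Start at x=144: 144 → 231 → 310 → 107 → 138 → 181 → 1 → … (one orbit).
The orbit structure of x ↦ 116x mod 323: 5 orbits of sizes [144, 144, 18, 16, 1].
sign(π) = (−1)^{n − #cycles} = (−1)^{323−5} = (−1)^318 = +1.
The Jacobi symbol (116|323) = +1 (Zolotarev) agrees.

+1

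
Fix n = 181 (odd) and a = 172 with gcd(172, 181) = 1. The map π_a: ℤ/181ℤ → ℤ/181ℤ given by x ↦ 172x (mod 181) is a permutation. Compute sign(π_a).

+1

Orbit of 70 under x↦172x: [70, 94, 59, 12, 73, 67, 121]… (length divides ord_181(172)).
π_172 has 3 disjoint cycles with lengths [90, 90, 1] on {0,…,180}.
181 − 3 = 178 transpositions; sign(π) = (−1)^178 = +1.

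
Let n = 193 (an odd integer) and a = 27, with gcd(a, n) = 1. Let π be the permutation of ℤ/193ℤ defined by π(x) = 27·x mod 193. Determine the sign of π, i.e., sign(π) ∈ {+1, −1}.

+1

Start at x=192: 192 → 166 → 43 → 3 → 81 → 64 → 184 → … (one orbit).
Cycle lengths of π_27 on ℤ/193ℤ: [16, 16, 16, 16, 16, 16, 16, 16, 16, 16, 16, 16, 1]; 13 cycles in total.
Σ(ℓ_i−1) = 193−13 = 180; sign = (−1)^180 = +1.
The Jacobi symbol (27|193) = +1 (Zolotarev) agrees.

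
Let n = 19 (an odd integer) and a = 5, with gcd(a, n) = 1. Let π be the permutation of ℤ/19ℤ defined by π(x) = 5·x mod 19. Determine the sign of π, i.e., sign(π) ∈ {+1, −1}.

Start at x=6: 6 → 11 → 17 → 9 → 7 → 16 → 4 → … (one orbit).
π_5 has 3 disjoint cycles with lengths [9, 9, 1] on {0,…,18}.
3 cycles on 19: each ℓ→(−1)^(ℓ−1), product (−1)^16 = +1.
The Jacobi symbol (5|19) = +1 (Zolotarev) agrees.

+1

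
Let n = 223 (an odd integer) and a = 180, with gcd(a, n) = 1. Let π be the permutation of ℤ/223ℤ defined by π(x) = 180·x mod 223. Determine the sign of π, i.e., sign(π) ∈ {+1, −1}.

-1

Trace 67: π^k(67) = [67, 18, 118, 55, 88, 7, 145] for k=0..6.
The orbit structure of x ↦ 180x mod 223: 2 orbits of sizes [222, 1].
Σ(ℓ_i−1) = 223−2 = 221; sign = (−1)^221 = -1.
Via Zolotarev, sign(π_{180}) = (180|223) = -1.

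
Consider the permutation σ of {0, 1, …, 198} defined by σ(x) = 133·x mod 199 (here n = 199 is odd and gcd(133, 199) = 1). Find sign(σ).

Start at x=107: 107 → 102 → 34 → 144 → 48 → 16 → 138 → … (one orbit).
Decompose π into cycles: lengths [198, 1] (2 cycles, including the fixed point 0).
Σ(ℓ_i−1) = 199−2 = 197; sign = (−1)^197 = -1.

-1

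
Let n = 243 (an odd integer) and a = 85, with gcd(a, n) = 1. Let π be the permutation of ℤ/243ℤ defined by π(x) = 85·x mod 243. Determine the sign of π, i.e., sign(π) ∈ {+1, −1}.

+1

Orbit of 79 under x↦85x: [79, 154, 211, 196, 136, 139, 151]… (length divides ord_243(85)).
Cycle type of π: 81×2 + 27×2 + 9×2 + 3×2 + 1×3; total 11 cycles.
Σ(ℓ_i−1) = 243−11 = 232; sign = (−1)^232 = +1.
(85|243)_J = +1 (Zolotarev's lemma cross-check).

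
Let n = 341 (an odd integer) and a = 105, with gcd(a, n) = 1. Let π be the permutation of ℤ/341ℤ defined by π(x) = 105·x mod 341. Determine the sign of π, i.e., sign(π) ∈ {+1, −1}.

+1

Trace 215: π^k(215) = [215, 69, 84, 295, 285, 258, 151] for k=0..6.
π_105 has 13 disjoint cycles with lengths [30, 30, 30, 30, 30, 30, 30, 30, 30, 30, 30, 10, 1] on {0,…,340}.
13 cycles on 341: each ℓ→(−1)^(ℓ−1), product (−1)^328 = +1.
The Jacobi symbol (105|341) = +1 (Zolotarev) agrees.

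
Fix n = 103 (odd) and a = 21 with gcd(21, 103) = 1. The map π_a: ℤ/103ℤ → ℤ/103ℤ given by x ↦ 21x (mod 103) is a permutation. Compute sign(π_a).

Start at x=57: 57 → 64 → 5 → 2 → 42 → 58 → 85 → … (one orbit).
Cycle lengths of π_21 on ℤ/103ℤ: [102, 1]; 2 cycles in total.
n − c = 103 − 2 = 101; sign = (−1)^101 = -1.
Check: (21/103) = -1 by Zolotarev.

-1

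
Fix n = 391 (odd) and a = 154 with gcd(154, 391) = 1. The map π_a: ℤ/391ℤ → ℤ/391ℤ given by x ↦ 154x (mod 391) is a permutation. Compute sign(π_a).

+1

Start at x=18: 18 → 35 → 307 → 358 → 1 → 154 → 256 → … (one orbit).
Decompose π into cycles: lengths [11, 11, 11, 11, 11, 11, 11, 11, 11, 11, 11, 11, 11, 11, 11, 11, 11, 11, 11, 11, 11, 11, 11, 11, 11, 11, 11, 11, 11, 11, 11, 11, 11, 11, 1, 1, 1, 1, 1, 1, 1, 1, 1, 1, 1, 1, 1, 1, 1, 1, 1] (51 cycles, including the fixed point 0).
With 51 cycles on 391 points, sign = (−1)^{391−51} = +1.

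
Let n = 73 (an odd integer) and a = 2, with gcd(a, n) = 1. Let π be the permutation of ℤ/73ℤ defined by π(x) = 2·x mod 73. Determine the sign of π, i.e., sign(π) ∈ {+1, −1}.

Trace 8: π^k(8) = [8, 16, 32, 64, 55, 37, 1] for k=0..6.
Cycle type of π: 9×8 + 1; total 9 cycles.
With 9 cycles on 73 points, sign = (−1)^{73−9} = +1.

+1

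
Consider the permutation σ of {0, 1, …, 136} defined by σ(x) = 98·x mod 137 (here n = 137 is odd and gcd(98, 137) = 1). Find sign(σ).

+1

Trace 14: π^k(14) = [14, 2, 59, 28, 4, 118, 56] for k=0..6.
Cycle type of π: 68×2 + 1; total 3 cycles.
With 3 cycles on 137 points, sign = (−1)^{137−3} = +1.
(98|137)_J = +1 (Zolotarev's lemma cross-check).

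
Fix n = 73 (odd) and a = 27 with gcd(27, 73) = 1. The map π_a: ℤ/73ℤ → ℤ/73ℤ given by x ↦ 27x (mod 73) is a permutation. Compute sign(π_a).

Trace 27: π^k(27) = [27, 72, 46, 1] for k=0..3.
Cycle type of π: 4×18 + 1; total 19 cycles.
73 − 19 = 54 transpositions; sign(π) = (−1)^54 = +1.

+1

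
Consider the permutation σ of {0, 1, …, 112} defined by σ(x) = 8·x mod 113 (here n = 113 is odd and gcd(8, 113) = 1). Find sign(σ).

Start at x=57: 57 → 4 → 32 → 30 → 14 → 112 → 105 → … (one orbit).
The orbit structure of x ↦ 8x mod 113: 5 orbits of sizes [28, 28, 28, 28, 1].
Σ(ℓ_i−1) = 113−5 = 108; sign = (−1)^108 = +1.

+1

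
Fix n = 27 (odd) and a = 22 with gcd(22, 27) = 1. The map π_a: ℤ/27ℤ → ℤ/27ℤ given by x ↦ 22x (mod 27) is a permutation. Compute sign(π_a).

+1

Start at x=19: 19 → 13 → 16 → 1 → 22 → 25 → 10 → … (one orbit).
The orbit structure of x ↦ 22x mod 27: 7 orbits of sizes [9, 9, 3, 3, 1, 1, 1].
n − c = 27 − 7 = 20; sign = (−1)^20 = +1.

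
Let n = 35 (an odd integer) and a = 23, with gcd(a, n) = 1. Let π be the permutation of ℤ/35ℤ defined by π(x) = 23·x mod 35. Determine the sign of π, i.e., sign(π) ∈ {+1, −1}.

Start at x=29: 29 → 2 → 11 → 8 → 9 → 32 → 1 → … (one orbit).
π_23 has 6 disjoint cycles with lengths [12, 12, 4, 3, 3, 1] on {0,…,34}.
n − c = 35 − 6 = 29; sign = (−1)^29 = -1.

-1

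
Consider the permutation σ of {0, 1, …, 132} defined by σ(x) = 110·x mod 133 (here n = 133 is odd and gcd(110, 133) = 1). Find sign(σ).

Start at x=23: 23 → 3 → 64 → 124 → 74 → 27 → 44 → … (one orbit).
The orbit structure of x ↦ 110x mod 133: 9 orbits of sizes [18, 18, 18, 18, 18, 18, 18, 6, 1].
9 cycles on 133: each ℓ→(−1)^(ℓ−1), product (−1)^124 = +1.

+1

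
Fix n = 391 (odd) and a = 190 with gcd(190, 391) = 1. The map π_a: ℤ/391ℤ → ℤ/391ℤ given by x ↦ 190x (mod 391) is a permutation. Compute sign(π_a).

Start at x=6: 6 → 358 → 377 → 77 → 163 → 81 → 141 → … (one orbit).
π_190 has 6 disjoint cycles with lengths [176, 176, 16, 11, 11, 1] on {0,…,390}.
6 cycles on 391: each ℓ→(−1)^(ℓ−1), product (−1)^385 = -1.
Check: (190/391) = -1 by Zolotarev.

-1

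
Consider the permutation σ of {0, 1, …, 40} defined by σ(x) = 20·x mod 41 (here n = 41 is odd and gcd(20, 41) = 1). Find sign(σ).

Start at x=8: 8 → 37 → 2 → 40 → 21 → 10 → 36 → … (one orbit).
3 cycles of lengths [20, 20, 1].
3 cycles on 41: each ℓ→(−1)^(ℓ−1), product (−1)^38 = +1.
Check: (20/41) = +1 by Zolotarev.

+1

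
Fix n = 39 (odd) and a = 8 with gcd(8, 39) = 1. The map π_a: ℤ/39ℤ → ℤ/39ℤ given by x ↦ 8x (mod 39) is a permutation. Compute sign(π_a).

Start at x=25: 25 → 5 → 1 → 8 → 25 (one orbit).
π_8 has 11 disjoint cycles with lengths [4, 4, 4, 4, 4, 4, 4, 4, 4, 2, 1] on {0,…,38}.
11 cycles on 39: each ℓ→(−1)^(ℓ−1), product (−1)^28 = +1.
Check: (8/39) = +1 by Zolotarev.

+1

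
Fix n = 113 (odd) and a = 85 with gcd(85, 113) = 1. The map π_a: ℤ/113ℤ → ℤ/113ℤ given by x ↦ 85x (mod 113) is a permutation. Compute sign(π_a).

Orbit of 30 under x↦85x: [30, 64, 16, 4, 1, 85, 106]… (length divides ord_113(85)).
Cycle type of π: 14×8 + 1; total 9 cycles.
With 9 cycles on 113 points, sign = (−1)^{113−9} = +1.

+1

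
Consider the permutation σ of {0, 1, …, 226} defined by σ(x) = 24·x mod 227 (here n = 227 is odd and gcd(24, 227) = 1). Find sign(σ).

Start at x=95: 95 → 10 → 13 → 85 → 224 → 155 → 88 → … (one orbit).
Cycle lengths of π_24 on ℤ/227ℤ: [226, 1]; 2 cycles in total.
n − c = 227 − 2 = 225; sign = (−1)^225 = -1.
The Jacobi symbol (24|227) = -1 (Zolotarev) agrees.

-1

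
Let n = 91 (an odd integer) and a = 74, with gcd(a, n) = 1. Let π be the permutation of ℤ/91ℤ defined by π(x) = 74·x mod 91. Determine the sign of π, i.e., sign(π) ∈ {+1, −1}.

+1

Trace 16: π^k(16) = [16, 1, 74] for k=0..2.
Decompose π into cycles: lengths [3, 3, 3, 3, 3, 3, 3, 3, 3, 3, 3, 3, 3, 3, 3, 3, 3, 3, 3, 3, 3, 3, 3, 3, 3, 3, 3, 3, 3, 3, 1] (31 cycles, including the fixed point 0).
31 cycles on 91: each ℓ→(−1)^(ℓ−1), product (−1)^60 = +1.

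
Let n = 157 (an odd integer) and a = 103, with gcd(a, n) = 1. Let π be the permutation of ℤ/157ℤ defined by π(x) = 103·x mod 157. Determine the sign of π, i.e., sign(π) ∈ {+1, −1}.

Start at x=143: 143 → 128 → 153 → 59 → 111 → 129 → 99 → … (one orbit).
4 cycles of lengths [52, 52, 52, 1].
sign(π) = (−1)^{n − #cycles} = (−1)^{157−4} = (−1)^153 = -1.
The Jacobi symbol (103|157) = -1 (Zolotarev) agrees.

-1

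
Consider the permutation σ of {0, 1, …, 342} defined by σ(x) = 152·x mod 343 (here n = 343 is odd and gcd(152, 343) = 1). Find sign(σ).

-1

Trace 295: π^k(295) = [295, 250, 270, 223, 282, 332, 43] for k=0..6.
Decompose π into cycles: lengths [294, 42, 6, 1] (4 cycles, including the fixed point 0).
4 cycles on 343: each ℓ→(−1)^(ℓ−1), product (−1)^339 = -1.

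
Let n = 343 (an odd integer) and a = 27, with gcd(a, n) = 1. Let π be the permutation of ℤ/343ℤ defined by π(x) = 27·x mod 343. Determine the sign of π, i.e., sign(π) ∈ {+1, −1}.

Start at x=209: 209 → 155 → 69 → 148 → 223 → 190 → 328 → … (one orbit).
Cycle lengths of π_27 on ℤ/343ℤ: [98, 98, 98, 14, 14, 14, 2, 2, 2, 1]; 10 cycles in total.
With 10 cycles on 343 points, sign = (−1)^{343−10} = -1.
Zolotarev: (27|343) = -1, matching the cycle-count sign.

-1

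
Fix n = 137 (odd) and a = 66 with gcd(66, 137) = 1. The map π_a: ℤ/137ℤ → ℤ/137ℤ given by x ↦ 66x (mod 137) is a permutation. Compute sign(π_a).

Start at x=95: 95 → 105 → 80 → 74 → 89 → 120 → 111 → … (one orbit).
The orbit structure of x ↦ 66x mod 137: 2 orbits of sizes [136, 1].
n − c = 137 − 2 = 135; sign = (−1)^135 = -1.
Check: (66/137) = -1 by Zolotarev.

-1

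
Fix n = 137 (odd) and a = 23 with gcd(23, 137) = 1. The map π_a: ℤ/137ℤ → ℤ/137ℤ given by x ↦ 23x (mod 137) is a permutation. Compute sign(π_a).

-1

Trace 9: π^k(9) = [9, 70, 103, 40, 98, 62, 56] for k=0..6.
The orbit structure of x ↦ 23x mod 137: 2 orbits of sizes [136, 1].
137 − 2 = 135 transpositions; sign(π) = (−1)^135 = -1.
(23|137)_J = -1 (Zolotarev's lemma cross-check).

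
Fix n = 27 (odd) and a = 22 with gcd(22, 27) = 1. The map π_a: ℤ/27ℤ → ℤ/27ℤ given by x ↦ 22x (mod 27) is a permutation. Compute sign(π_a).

Orbit of 7 under x↦22x: [7, 19, 13, 16, 1, 22, 25]… (length divides ord_27(22)).
7 cycles of lengths [9, 9, 3, 3, 1, 1, 1].
27 − 7 = 20 transpositions; sign(π) = (−1)^20 = +1.
Zolotarev: (22|27) = +1, matching the cycle-count sign.

+1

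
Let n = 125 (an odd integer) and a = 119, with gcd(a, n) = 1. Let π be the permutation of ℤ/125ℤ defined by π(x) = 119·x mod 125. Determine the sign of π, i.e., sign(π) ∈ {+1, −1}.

+1

Start at x=56: 56 → 39 → 16 → 29 → 76 → 44 → 111 → … (one orbit).
Cycle lengths of π_119 on ℤ/125ℤ: [50, 50, 10, 10, 2, 2, 1]; 7 cycles in total.
125 − 7 = 118 transpositions; sign(π) = (−1)^118 = +1.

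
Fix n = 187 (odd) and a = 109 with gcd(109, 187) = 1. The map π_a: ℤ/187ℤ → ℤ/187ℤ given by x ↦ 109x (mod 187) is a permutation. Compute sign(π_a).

Orbit of 166 under x↦109x: [166, 142, 144, 175, 1, 109, 100]… (length divides ord_187(109)).
π_109 has 17 disjoint cycles with lengths [16, 16, 16, 16, 16, 16, 16, 16, 16, 16, 16, 2, 2, 2, 2, 2, 1] on {0,…,186}.
sign(π) = (−1)^{n − #cycles} = (−1)^{187−17} = (−1)^170 = +1.
The Jacobi symbol (109|187) = +1 (Zolotarev) agrees.

+1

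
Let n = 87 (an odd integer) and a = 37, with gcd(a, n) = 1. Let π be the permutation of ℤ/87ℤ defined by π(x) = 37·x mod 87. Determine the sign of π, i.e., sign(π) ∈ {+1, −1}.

-1

Start at x=49: 49 → 73 → 4 → 61 → 82 → 76 → 28 → … (one orbit).
The orbit structure of x ↦ 37x mod 87: 6 orbits of sizes [28, 28, 28, 1, 1, 1].
n − c = 87 − 6 = 81; sign = (−1)^81 = -1.
(37|87)_J = -1 (Zolotarev's lemma cross-check).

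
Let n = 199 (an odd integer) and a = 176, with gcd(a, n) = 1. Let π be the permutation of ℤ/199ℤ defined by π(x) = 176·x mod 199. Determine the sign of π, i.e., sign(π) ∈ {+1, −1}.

Trace 124: π^k(124) = [124, 133, 125, 110, 57, 82, 104] for k=0..6.
2 cycles of lengths [198, 1].
199 − 2 = 197 transpositions; sign(π) = (−1)^197 = -1.

-1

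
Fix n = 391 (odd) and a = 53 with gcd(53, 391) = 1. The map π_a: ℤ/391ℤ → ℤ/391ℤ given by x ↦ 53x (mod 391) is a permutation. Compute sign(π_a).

-1

Start at x=353: 353 → 332 → 1 → 53 → 72 → 297 → 101 → … (one orbit).
Decompose π into cycles: lengths [88, 88, 88, 88, 22, 8, 8, 1] (8 cycles, including the fixed point 0).
sign(π) = (−1)^{n − #cycles} = (−1)^{391−8} = (−1)^383 = -1.
Zolotarev: (53|391) = -1, matching the cycle-count sign.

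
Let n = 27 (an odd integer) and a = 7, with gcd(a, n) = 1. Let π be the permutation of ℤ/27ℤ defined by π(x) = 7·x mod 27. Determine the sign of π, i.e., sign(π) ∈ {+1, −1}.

+1

Orbit of 16 under x↦7x: [16, 4, 1, 7, 22, 19, 25]… (length divides ord_27(7)).
7 cycles of lengths [9, 9, 3, 3, 1, 1, 1].
Σ(ℓ_i−1) = 27−7 = 20; sign = (−1)^20 = +1.
Zolotarev: (7|27) = +1, matching the cycle-count sign.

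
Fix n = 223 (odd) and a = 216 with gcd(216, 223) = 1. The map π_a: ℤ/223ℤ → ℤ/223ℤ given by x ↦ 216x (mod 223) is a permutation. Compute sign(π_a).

-1

Start at x=190: 190 → 8 → 167 → 169 → 155 → 30 → 13 → … (one orbit).
4 cycles of lengths [74, 74, 74, 1].
223 − 4 = 219 transpositions; sign(π) = (−1)^219 = -1.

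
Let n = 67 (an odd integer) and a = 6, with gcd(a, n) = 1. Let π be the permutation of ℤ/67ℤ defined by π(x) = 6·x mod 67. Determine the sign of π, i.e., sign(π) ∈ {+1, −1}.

+1

Orbit of 25 under x↦6x: [25, 16, 29, 40, 39, 33, 64]… (length divides ord_67(6)).
π_6 has 3 disjoint cycles with lengths [33, 33, 1] on {0,…,66}.
sign(π) = (−1)^{n − #cycles} = (−1)^{67−3} = (−1)^64 = +1.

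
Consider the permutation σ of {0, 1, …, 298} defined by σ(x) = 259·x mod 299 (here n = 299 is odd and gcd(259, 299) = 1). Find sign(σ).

Orbit of 144 under x↦259x: [144, 220, 170, 77, 209, 12, 118]… (length divides ord_299(259)).
Cycle type of π: 22×12 + 11×2 + 2×6 + 1; total 21 cycles.
sign(π) = (−1)^{n − #cycles} = (−1)^{299−21} = (−1)^278 = +1.
Via Zolotarev, sign(π_{259}) = (259|299) = +1.

+1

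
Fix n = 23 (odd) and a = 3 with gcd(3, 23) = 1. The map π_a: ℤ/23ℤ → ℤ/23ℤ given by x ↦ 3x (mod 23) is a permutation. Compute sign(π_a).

+1

Start at x=8: 8 → 1 → 3 → 9 → 4 → 12 → 13 → … (one orbit).
3 cycles of lengths [11, 11, 1].
23 − 3 = 20 transpositions; sign(π) = (−1)^20 = +1.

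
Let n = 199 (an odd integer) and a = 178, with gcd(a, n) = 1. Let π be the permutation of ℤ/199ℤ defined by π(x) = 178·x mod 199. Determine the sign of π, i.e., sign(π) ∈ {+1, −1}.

+1

Trace 1: π^k(1) = [1, 178, 43, 92, 58, 175, 106] for k=0..6.
Cycle lengths of π_178 on ℤ/199ℤ: [9, 9, 9, 9, 9, 9, 9, 9, 9, 9, 9, 9, 9, 9, 9, 9, 9, 9, 9, 9, 9, 9, 1]; 23 cycles in total.
Σ(ℓ_i−1) = 199−23 = 176; sign = (−1)^176 = +1.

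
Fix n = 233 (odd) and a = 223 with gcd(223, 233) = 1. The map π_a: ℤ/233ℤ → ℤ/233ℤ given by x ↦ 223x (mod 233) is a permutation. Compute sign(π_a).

Start at x=29: 29 → 176 → 104 → 125 → 148 → 151 → 121 → … (one orbit).
2 cycles of lengths [232, 1].
Σ(ℓ_i−1) = 233−2 = 231; sign = (−1)^231 = -1.
Zolotarev: (223|233) = -1, matching the cycle-count sign.

-1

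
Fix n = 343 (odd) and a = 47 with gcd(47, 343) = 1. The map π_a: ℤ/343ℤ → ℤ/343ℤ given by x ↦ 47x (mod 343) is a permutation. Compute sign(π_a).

Start at x=170: 170 → 101 → 288 → 159 → 270 → 342 → 296 → … (one orbit).
The orbit structure of x ↦ 47x mod 343: 4 orbits of sizes [294, 42, 6, 1].
sign(π) = (−1)^{n − #cycles} = (−1)^{343−4} = (−1)^339 = -1.

-1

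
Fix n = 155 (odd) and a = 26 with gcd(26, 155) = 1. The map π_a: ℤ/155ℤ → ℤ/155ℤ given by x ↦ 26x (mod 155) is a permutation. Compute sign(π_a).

Orbit of 26 under x↦26x: [26, 56, 61, 36, 6, 1]… (length divides ord_155(26)).
Cycle type of π: 6×25 + 1×5; total 30 cycles.
n − c = 155 − 30 = 125; sign = (−1)^125 = -1.
Via Zolotarev, sign(π_{26}) = (26|155) = -1.

-1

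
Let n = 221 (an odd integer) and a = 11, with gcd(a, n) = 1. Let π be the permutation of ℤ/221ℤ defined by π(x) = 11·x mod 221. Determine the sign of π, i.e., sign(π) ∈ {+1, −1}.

Trace 1: π^k(1) = [1, 11, 121, 5, 55, 163, 25] for k=0..6.
Cycle type of π: 48×4 + 16 + 12 + 1; total 7 cycles.
7 cycles on 221: each ℓ→(−1)^(ℓ−1), product (−1)^214 = +1.
(11|221)_J = +1 (Zolotarev's lemma cross-check).

+1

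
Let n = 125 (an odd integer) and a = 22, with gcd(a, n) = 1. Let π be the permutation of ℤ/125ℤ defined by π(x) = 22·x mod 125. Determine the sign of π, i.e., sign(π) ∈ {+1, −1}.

-1

Start at x=54: 54 → 63 → 11 → 117 → 74 → 3 → 66 → … (one orbit).
The orbit structure of x ↦ 22x mod 125: 4 orbits of sizes [100, 20, 4, 1].
4 cycles on 125: each ℓ→(−1)^(ℓ−1), product (−1)^121 = -1.
The Jacobi symbol (22|125) = -1 (Zolotarev) agrees.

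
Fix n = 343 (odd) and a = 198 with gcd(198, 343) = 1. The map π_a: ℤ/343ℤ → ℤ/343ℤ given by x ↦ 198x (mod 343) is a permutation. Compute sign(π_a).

+1

Start at x=312: 312 → 36 → 268 → 242 → 239 → 331 → 25 → … (one orbit).
π_198 has 7 disjoint cycles with lengths [147, 147, 21, 21, 3, 3, 1] on {0,…,342}.
343 − 7 = 336 transpositions; sign(π) = (−1)^336 = +1.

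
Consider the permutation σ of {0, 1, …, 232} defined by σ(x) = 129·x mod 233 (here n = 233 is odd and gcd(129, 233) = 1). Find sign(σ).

+1

Trace 126: π^k(126) = [126, 177, 232, 104, 135, 173, 182] for k=0..6.
3 cycles of lengths [116, 116, 1].
233 − 3 = 230 transpositions; sign(π) = (−1)^230 = +1.
The Jacobi symbol (129|233) = +1 (Zolotarev) agrees.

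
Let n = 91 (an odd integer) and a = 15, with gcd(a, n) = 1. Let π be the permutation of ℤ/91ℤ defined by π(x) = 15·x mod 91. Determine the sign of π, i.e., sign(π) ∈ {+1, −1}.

-1

Orbit of 1 under x↦15x: [1, 15, 43, 8, 29, 71, 64]… (length divides ord_91(15)).
Decompose π into cycles: lengths [12, 12, 12, 12, 12, 12, 12, 1, 1, 1, 1, 1, 1, 1] (14 cycles, including the fixed point 0).
n − c = 91 − 14 = 77; sign = (−1)^77 = -1.
Check: (15/91) = -1 by Zolotarev.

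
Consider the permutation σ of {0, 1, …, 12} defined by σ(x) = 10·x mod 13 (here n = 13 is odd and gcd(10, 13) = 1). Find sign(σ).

Start at x=3: 3 → 4 → 1 → 10 → 9 → 12 → 3 (one orbit).
The orbit structure of x ↦ 10x mod 13: 3 orbits of sizes [6, 6, 1].
Σ(ℓ_i−1) = 13−3 = 10; sign = (−1)^10 = +1.

+1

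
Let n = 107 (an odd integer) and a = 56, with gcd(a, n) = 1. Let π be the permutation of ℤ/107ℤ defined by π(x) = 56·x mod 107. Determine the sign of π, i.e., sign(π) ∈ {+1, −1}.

Orbit of 99 under x↦56x: [99, 87, 57, 89, 62, 48, 13]… (length divides ord_107(56)).
Decompose π into cycles: lengths [53, 53, 1] (3 cycles, including the fixed point 0).
Σ(ℓ_i−1) = 107−3 = 104; sign = (−1)^104 = +1.

+1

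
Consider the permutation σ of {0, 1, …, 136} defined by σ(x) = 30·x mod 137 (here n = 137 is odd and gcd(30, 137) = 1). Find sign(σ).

Orbit of 119 under x↦30x: [119, 8, 103, 76, 88, 37, 14]… (length divides ord_137(30)).
Cycle lengths of π_30 on ℤ/137ℤ: [68, 68, 1]; 3 cycles in total.
n − c = 137 − 3 = 134; sign = (−1)^134 = +1.
Via Zolotarev, sign(π_{30}) = (30|137) = +1.

+1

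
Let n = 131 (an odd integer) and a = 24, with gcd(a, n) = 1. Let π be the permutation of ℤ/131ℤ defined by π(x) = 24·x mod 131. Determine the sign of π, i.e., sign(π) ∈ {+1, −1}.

-1

Start at x=99: 99 → 18 → 39 → 19 → 63 → 71 → 1 → … (one orbit).
6 cycles of lengths [26, 26, 26, 26, 26, 1].
131 − 6 = 125 transpositions; sign(π) = (−1)^125 = -1.
Check: (24/131) = -1 by Zolotarev.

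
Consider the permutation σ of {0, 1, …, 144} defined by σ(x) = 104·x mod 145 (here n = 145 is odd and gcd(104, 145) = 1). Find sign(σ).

-1

Start at x=99: 99 → 1 → 104 → 86 → 99 (one orbit).
π_104 has 38 disjoint cycles with lengths [4, 4, 4, 4, 4, 4, 4, 4, 4, 4, 4, 4, 4, 4, 4, 4, 4, 4, 4, 4, 4, 4, 4, 4, 4, 4, 4, 4, 4, 4, 4, 4, 4, 4, 4, 2, 2, 1] on {0,…,144}.
n − c = 145 − 38 = 107; sign = (−1)^107 = -1.
Check: (104/145) = -1 by Zolotarev.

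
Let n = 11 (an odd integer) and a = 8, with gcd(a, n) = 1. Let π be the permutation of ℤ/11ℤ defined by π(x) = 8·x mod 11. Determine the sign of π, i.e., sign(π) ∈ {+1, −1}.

Orbit of 2 under x↦8x: [2, 5, 7, 1, 8, 9, 6]… (length divides ord_11(8)).
Decompose π into cycles: lengths [10, 1] (2 cycles, including the fixed point 0).
2 cycles on 11: each ℓ→(−1)^(ℓ−1), product (−1)^9 = -1.
Via Zolotarev, sign(π_{8}) = (8|11) = -1.

-1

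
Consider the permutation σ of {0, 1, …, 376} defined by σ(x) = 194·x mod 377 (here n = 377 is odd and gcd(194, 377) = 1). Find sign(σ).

+1

Trace 313: π^k(313) = [313, 25, 326, 285, 248, 233, 339] for k=0..6.
π_194 has 35 disjoint cycles with lengths [14, 14, 14, 14, 14, 14, 14, 14, 14, 14, 14, 14, 14, 14, 14, 14, 14, 14, 14, 14, 14, 14, 14, 14, 7, 7, 7, 7, 2, 2, 2, 2, 2, 2, 1] on {0,…,376}.
Σ(ℓ_i−1) = 377−35 = 342; sign = (−1)^342 = +1.
Zolotarev: (194|377) = +1, matching the cycle-count sign.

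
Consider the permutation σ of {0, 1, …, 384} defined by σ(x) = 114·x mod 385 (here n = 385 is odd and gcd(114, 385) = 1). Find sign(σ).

+1

Start at x=214: 214 → 141 → 289 → 221 → 169 → 16 → 284 → … (one orbit).
Decompose π into cycles: lengths [30, 30, 30, 30, 30, 30, 30, 30, 15, 15, 15, 15, 10, 10, 10, 10, 6, 6, 6, 6, 5, 5, 3, 3, 2, 2, 1] (27 cycles, including the fixed point 0).
385 − 27 = 358 transpositions; sign(π) = (−1)^358 = +1.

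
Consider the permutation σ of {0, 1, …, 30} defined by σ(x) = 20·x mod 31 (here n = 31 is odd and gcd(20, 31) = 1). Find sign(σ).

+1

Trace 1: π^k(1) = [1, 20, 28, 2, 9, 25, 4] for k=0..6.
The orbit structure of x ↦ 20x mod 31: 3 orbits of sizes [15, 15, 1].
31 − 3 = 28 transpositions; sign(π) = (−1)^28 = +1.
Check: (20/31) = +1 by Zolotarev.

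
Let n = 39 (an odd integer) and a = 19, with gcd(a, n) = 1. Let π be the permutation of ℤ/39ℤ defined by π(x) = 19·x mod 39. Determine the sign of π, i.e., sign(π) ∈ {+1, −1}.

Trace 4: π^k(4) = [4, 37, 1, 19, 10, 34, 22] for k=0..6.
Decompose π into cycles: lengths [12, 12, 12, 1, 1, 1] (6 cycles, including the fixed point 0).
n − c = 39 − 6 = 33; sign = (−1)^33 = -1.
Zolotarev: (19|39) = -1, matching the cycle-count sign.

-1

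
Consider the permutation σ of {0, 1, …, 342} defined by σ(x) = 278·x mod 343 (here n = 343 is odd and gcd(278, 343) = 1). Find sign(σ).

Start at x=130: 130 → 125 → 107 → 248 → 1 → 278 → 109 → … (one orbit).
The orbit structure of x ↦ 278x mod 343: 4 orbits of sizes [294, 42, 6, 1].
343 − 4 = 339 transpositions; sign(π) = (−1)^339 = -1.
Zolotarev: (278|343) = -1, matching the cycle-count sign.

-1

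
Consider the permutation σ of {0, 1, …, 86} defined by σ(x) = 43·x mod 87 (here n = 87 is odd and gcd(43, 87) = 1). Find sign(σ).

Orbit of 67 under x↦43x: [67, 10, 82, 46, 64, 55, 16]… (length divides ord_87(43)).
π_43 has 6 disjoint cycles with lengths [28, 28, 28, 1, 1, 1] on {0,…,86}.
Σ(ℓ_i−1) = 87−6 = 81; sign = (−1)^81 = -1.
Zolotarev: (43|87) = -1, matching the cycle-count sign.

-1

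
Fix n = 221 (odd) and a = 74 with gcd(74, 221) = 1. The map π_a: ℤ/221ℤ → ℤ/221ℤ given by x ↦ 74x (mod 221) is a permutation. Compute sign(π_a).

Orbit of 198 under x↦74x: [198, 66, 22, 81, 27, 9, 3]… (length divides ord_221(74)).
The orbit structure of x ↦ 74x mod 221: 10 orbits of sizes [48, 48, 48, 48, 16, 3, 3, 3, 3, 1].
221 − 10 = 211 transpositions; sign(π) = (−1)^211 = -1.
Via Zolotarev, sign(π_{74}) = (74|221) = -1.

-1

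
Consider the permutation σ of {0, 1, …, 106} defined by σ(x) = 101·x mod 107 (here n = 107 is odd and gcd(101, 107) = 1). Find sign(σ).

Start at x=48: 48 → 33 → 16 → 11 → 41 → 75 → 85 → … (one orbit).
Decompose π into cycles: lengths [53, 53, 1] (3 cycles, including the fixed point 0).
n − c = 107 − 3 = 104; sign = (−1)^104 = +1.
The Jacobi symbol (101|107) = +1 (Zolotarev) agrees.

+1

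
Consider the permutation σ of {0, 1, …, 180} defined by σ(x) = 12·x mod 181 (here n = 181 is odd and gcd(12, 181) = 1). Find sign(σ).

+1

Orbit of 45 under x↦12x: [45, 178, 145, 111, 65, 56, 129]… (length divides ord_181(12)).
Cycle type of π: 90×2 + 1; total 3 cycles.
With 3 cycles on 181 points, sign = (−1)^{181−3} = +1.
Check: (12/181) = +1 by Zolotarev.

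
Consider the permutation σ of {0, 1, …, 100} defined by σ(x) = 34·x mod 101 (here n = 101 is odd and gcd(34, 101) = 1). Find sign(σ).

Orbit of 93 under x↦34x: [93, 31, 44, 82, 61, 54, 18]… (length divides ord_101(34)).
The orbit structure of x ↦ 34x mod 101: 2 orbits of sizes [100, 1].
sign(π) = (−1)^{n − #cycles} = (−1)^{101−2} = (−1)^99 = -1.

-1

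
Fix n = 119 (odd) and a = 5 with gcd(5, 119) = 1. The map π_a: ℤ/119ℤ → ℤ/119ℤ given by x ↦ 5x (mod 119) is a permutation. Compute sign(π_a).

Start at x=15: 15 → 75 → 18 → 90 → 93 → 108 → 64 → … (one orbit).
π_5 has 5 disjoint cycles with lengths [48, 48, 16, 6, 1] on {0,…,118}.
119 − 5 = 114 transpositions; sign(π) = (−1)^114 = +1.

+1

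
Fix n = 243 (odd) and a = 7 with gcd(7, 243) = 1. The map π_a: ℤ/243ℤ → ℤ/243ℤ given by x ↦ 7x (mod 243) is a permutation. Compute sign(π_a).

+1

Trace 181: π^k(181) = [181, 52, 121, 118, 97, 193, 136] for k=0..6.
Cycle lengths of π_7 on ℤ/243ℤ: [81, 81, 27, 27, 9, 9, 3, 3, 1, 1, 1]; 11 cycles in total.
n − c = 243 − 11 = 232; sign = (−1)^232 = +1.
(7|243)_J = +1 (Zolotarev's lemma cross-check).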